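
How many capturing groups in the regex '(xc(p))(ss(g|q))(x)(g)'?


To count capturing groups, count each '(' that starts a group.
Pattern: '(xc(p))(ss(g|q))(x)(g)'
Walking through the pattern:
  Position 0: '(' -> group #1
  Position 3: '(' -> group #2
  Position 7: '(' -> group #3
  Position 10: '(' -> group #4
  Position 16: '(' -> group #5
  Position 19: '(' -> group #6
Total capturing groups: 6

6


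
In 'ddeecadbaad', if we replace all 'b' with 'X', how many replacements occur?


re.sub('b', 'X', text) replaces every occurrence of 'b' with 'X'.
Text: 'ddeecadbaad'
Scanning for 'b':
  pos 7: 'b' -> replacement #1
Total replacements: 1

1


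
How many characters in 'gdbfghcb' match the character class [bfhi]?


Character class [bfhi] matches any of: {b, f, h, i}
Scanning string 'gdbfghcb' character by character:
  pos 0: 'g' -> no
  pos 1: 'd' -> no
  pos 2: 'b' -> MATCH
  pos 3: 'f' -> MATCH
  pos 4: 'g' -> no
  pos 5: 'h' -> MATCH
  pos 6: 'c' -> no
  pos 7: 'b' -> MATCH
Total matches: 4

4


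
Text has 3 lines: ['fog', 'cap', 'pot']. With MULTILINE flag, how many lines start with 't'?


With MULTILINE flag, ^ matches the start of each line.
Lines: ['fog', 'cap', 'pot']
Checking which lines start with 't':
  Line 1: 'fog' -> no
  Line 2: 'cap' -> no
  Line 3: 'pot' -> no
Matching lines: []
Count: 0

0


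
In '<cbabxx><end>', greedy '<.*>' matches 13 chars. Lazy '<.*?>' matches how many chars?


Greedy '<.*>' tries to match as MUCH as possible.
Lazy '<.*?>' tries to match as LITTLE as possible.

String: '<cbabxx><end>'
Greedy '<.*>' starts at first '<' and extends to the LAST '>': '<cbabxx><end>' (13 chars)
Lazy '<.*?>' starts at first '<' and stops at the FIRST '>': '<cbabxx>' (8 chars)

8


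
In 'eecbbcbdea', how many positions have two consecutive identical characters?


Looking for consecutive identical characters in 'eecbbcbdea':
  pos 0-1: 'e' vs 'e' -> MATCH ('ee')
  pos 1-2: 'e' vs 'c' -> different
  pos 2-3: 'c' vs 'b' -> different
  pos 3-4: 'b' vs 'b' -> MATCH ('bb')
  pos 4-5: 'b' vs 'c' -> different
  pos 5-6: 'c' vs 'b' -> different
  pos 6-7: 'b' vs 'd' -> different
  pos 7-8: 'd' vs 'e' -> different
  pos 8-9: 'e' vs 'a' -> different
Consecutive identical pairs: ['ee', 'bb']
Count: 2

2


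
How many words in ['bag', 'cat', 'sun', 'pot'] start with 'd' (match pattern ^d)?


Pattern ^d anchors to start of word. Check which words begin with 'd':
  'bag' -> no
  'cat' -> no
  'sun' -> no
  'pot' -> no
Matching words: []
Count: 0

0


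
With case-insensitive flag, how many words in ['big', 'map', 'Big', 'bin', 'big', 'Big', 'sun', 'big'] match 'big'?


Case-insensitive matching: compare each word's lowercase form to 'big'.
  'big' -> lower='big' -> MATCH
  'map' -> lower='map' -> no
  'Big' -> lower='big' -> MATCH
  'bin' -> lower='bin' -> no
  'big' -> lower='big' -> MATCH
  'Big' -> lower='big' -> MATCH
  'sun' -> lower='sun' -> no
  'big' -> lower='big' -> MATCH
Matches: ['big', 'Big', 'big', 'Big', 'big']
Count: 5

5


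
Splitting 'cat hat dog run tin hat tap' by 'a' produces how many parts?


Splitting by 'a' breaks the string at each occurrence of the separator.
Text: 'cat hat dog run tin hat tap'
Parts after split:
  Part 1: 'c'
  Part 2: 't h'
  Part 3: 't dog run tin h'
  Part 4: 't t'
  Part 5: 'p'
Total parts: 5

5


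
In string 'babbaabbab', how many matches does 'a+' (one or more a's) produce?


Pattern 'a+' matches one or more consecutive a's.
String: 'babbaabbab'
Scanning for runs of a:
  Match 1: 'a' (length 1)
  Match 2: 'aa' (length 2)
  Match 3: 'a' (length 1)
Total matches: 3

3


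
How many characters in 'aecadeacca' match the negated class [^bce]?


Negated class [^bce] matches any char NOT in {b, c, e}
Scanning 'aecadeacca':
  pos 0: 'a' -> MATCH
  pos 1: 'e' -> no (excluded)
  pos 2: 'c' -> no (excluded)
  pos 3: 'a' -> MATCH
  pos 4: 'd' -> MATCH
  pos 5: 'e' -> no (excluded)
  pos 6: 'a' -> MATCH
  pos 7: 'c' -> no (excluded)
  pos 8: 'c' -> no (excluded)
  pos 9: 'a' -> MATCH
Total matches: 5

5


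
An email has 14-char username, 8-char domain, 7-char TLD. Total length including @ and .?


An email address has format: username@domain.tld
Username length: 14
'@' character: 1
Domain length: 8
'.' character: 1
TLD length: 7
Total = 14 + 1 + 8 + 1 + 7 = 31

31


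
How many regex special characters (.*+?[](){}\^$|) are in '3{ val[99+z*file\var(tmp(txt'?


Regex special characters are: . * + ? [ ] ( ) { } \ ^ $ |
Scanning '3{ val[99+z*file\var(tmp(txt':
  pos 1: '{' -> SPECIAL
  pos 6: '[' -> SPECIAL
  pos 9: '+' -> SPECIAL
  pos 11: '*' -> SPECIAL
  pos 16: '\' -> SPECIAL
  pos 20: '(' -> SPECIAL
  pos 24: '(' -> SPECIAL
Special chars found: ['{', '[', '+', '*', '\\', '(', '(']
Total: 7

7


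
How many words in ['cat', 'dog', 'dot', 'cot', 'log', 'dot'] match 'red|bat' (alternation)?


Alternation 'red|bat' matches either 'red' or 'bat'.
Checking each word:
  'cat' -> no
  'dog' -> no
  'dot' -> no
  'cot' -> no
  'log' -> no
  'dot' -> no
Matches: []
Count: 0

0


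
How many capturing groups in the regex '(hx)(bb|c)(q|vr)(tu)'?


To count capturing groups, count each '(' that starts a group.
Pattern: '(hx)(bb|c)(q|vr)(tu)'
Walking through the pattern:
  Position 0: '(' -> group #1
  Position 4: '(' -> group #2
  Position 10: '(' -> group #3
  Position 16: '(' -> group #4
Total capturing groups: 4

4


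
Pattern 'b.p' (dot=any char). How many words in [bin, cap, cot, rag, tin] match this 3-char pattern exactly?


Pattern 'b.p' means: starts with 'b', any single char, ends with 'p'.
Checking each word (must be exactly 3 chars):
  'bin' (len=3): no
  'cap' (len=3): no
  'cot' (len=3): no
  'rag' (len=3): no
  'tin' (len=3): no
Matching words: []
Total: 0

0


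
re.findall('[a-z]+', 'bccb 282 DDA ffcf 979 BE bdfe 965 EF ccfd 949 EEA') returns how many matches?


Pattern '[a-z]+' finds one or more lowercase letters.
Text: 'bccb 282 DDA ffcf 979 BE bdfe 965 EF ccfd 949 EEA'
Scanning for matches:
  Match 1: 'bccb'
  Match 2: 'ffcf'
  Match 3: 'bdfe'
  Match 4: 'ccfd'
Total matches: 4

4


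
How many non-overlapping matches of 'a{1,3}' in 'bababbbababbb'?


Pattern 'a{1,3}' matches between 1 and 3 consecutive a's (greedy).
String: 'bababbbababbb'
Finding runs of a's and applying greedy matching:
  Run at pos 1: 'a' (length 1)
  Run at pos 3: 'a' (length 1)
  Run at pos 7: 'a' (length 1)
  Run at pos 9: 'a' (length 1)
Matches: ['a', 'a', 'a', 'a']
Count: 4

4


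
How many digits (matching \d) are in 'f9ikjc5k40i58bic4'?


\d matches any digit 0-9.
Scanning 'f9ikjc5k40i58bic4':
  pos 1: '9' -> DIGIT
  pos 6: '5' -> DIGIT
  pos 8: '4' -> DIGIT
  pos 9: '0' -> DIGIT
  pos 11: '5' -> DIGIT
  pos 12: '8' -> DIGIT
  pos 16: '4' -> DIGIT
Digits found: ['9', '5', '4', '0', '5', '8', '4']
Total: 7

7


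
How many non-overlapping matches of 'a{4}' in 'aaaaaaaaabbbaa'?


Pattern 'a{4}' matches exactly 4 consecutive a's (greedy, non-overlapping).
String: 'aaaaaaaaabbbaa'
Scanning for runs of a's:
  Run at pos 0: 'aaaaaaaaa' (length 9) -> 2 match(es)
  Run at pos 12: 'aa' (length 2) -> 0 match(es)
Matches found: ['aaaa', 'aaaa']
Total: 2

2


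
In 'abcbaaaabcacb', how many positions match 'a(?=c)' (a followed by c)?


Lookahead 'a(?=c)' matches 'a' only when followed by 'c'.
String: 'abcbaaaabcacb'
Checking each position where char is 'a':
  pos 0: 'a' -> no (next='b')
  pos 4: 'a' -> no (next='a')
  pos 5: 'a' -> no (next='a')
  pos 6: 'a' -> no (next='a')
  pos 7: 'a' -> no (next='b')
  pos 10: 'a' -> MATCH (next='c')
Matching positions: [10]
Count: 1

1


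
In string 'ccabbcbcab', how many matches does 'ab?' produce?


Pattern 'ab?' matches 'a' optionally followed by 'b'.
String: 'ccabbcbcab'
Scanning left to right for 'a' then checking next char:
  Match 1: 'ab' (a followed by b)
  Match 2: 'ab' (a followed by b)
Total matches: 2

2


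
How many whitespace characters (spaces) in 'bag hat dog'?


\s matches whitespace characters (spaces, tabs, etc.).
Text: 'bag hat dog'
This text has 3 words separated by spaces.
Number of spaces = number of words - 1 = 3 - 1 = 2

2


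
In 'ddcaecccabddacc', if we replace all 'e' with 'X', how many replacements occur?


re.sub('e', 'X', text) replaces every occurrence of 'e' with 'X'.
Text: 'ddcaecccabddacc'
Scanning for 'e':
  pos 4: 'e' -> replacement #1
Total replacements: 1

1


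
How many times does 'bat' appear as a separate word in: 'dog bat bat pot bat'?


Scanning each word for exact match 'bat':
  Word 1: 'dog' -> no
  Word 2: 'bat' -> MATCH
  Word 3: 'bat' -> MATCH
  Word 4: 'pot' -> no
  Word 5: 'bat' -> MATCH
Total matches: 3

3


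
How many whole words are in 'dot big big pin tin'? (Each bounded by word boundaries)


Word boundaries (\b) mark the start/end of each word.
Text: 'dot big big pin tin'
Splitting by whitespace:
  Word 1: 'dot'
  Word 2: 'big'
  Word 3: 'big'
  Word 4: 'pin'
  Word 5: 'tin'
Total whole words: 5

5


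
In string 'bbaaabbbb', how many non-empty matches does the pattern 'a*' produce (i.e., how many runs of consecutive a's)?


Pattern 'a*' matches zero or more a's. We want non-empty runs of consecutive a's.
String: 'bbaaabbbb'
Walking through the string to find runs of a's:
  Run 1: positions 2-4 -> 'aaa'
Non-empty runs found: ['aaa']
Count: 1

1


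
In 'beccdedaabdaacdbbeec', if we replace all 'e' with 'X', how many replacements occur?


re.sub('e', 'X', text) replaces every occurrence of 'e' with 'X'.
Text: 'beccdedaabdaacdbbeec'
Scanning for 'e':
  pos 1: 'e' -> replacement #1
  pos 5: 'e' -> replacement #2
  pos 17: 'e' -> replacement #3
  pos 18: 'e' -> replacement #4
Total replacements: 4

4


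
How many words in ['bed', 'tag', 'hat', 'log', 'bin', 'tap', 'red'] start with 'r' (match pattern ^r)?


Pattern ^r anchors to start of word. Check which words begin with 'r':
  'bed' -> no
  'tag' -> no
  'hat' -> no
  'log' -> no
  'bin' -> no
  'tap' -> no
  'red' -> MATCH (starts with 'r')
Matching words: ['red']
Count: 1

1


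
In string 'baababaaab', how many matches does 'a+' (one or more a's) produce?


Pattern 'a+' matches one or more consecutive a's.
String: 'baababaaab'
Scanning for runs of a:
  Match 1: 'aa' (length 2)
  Match 2: 'a' (length 1)
  Match 3: 'aaa' (length 3)
Total matches: 3

3


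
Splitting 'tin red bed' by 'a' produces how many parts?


Splitting by 'a' breaks the string at each occurrence of the separator.
Text: 'tin red bed'
Parts after split:
  Part 1: 'tin red bed'
Total parts: 1

1


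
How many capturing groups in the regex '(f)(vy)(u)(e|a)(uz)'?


To count capturing groups, count each '(' that starts a group.
Pattern: '(f)(vy)(u)(e|a)(uz)'
Walking through the pattern:
  Position 0: '(' -> group #1
  Position 3: '(' -> group #2
  Position 7: '(' -> group #3
  Position 10: '(' -> group #4
  Position 15: '(' -> group #5
Total capturing groups: 5

5


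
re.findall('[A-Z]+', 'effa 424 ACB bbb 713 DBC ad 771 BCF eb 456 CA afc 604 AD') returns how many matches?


Pattern '[A-Z]+' finds one or more uppercase letters.
Text: 'effa 424 ACB bbb 713 DBC ad 771 BCF eb 456 CA afc 604 AD'
Scanning for matches:
  Match 1: 'ACB'
  Match 2: 'DBC'
  Match 3: 'BCF'
  Match 4: 'CA'
  Match 5: 'AD'
Total matches: 5

5


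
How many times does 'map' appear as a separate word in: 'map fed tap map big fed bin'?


Scanning each word for exact match 'map':
  Word 1: 'map' -> MATCH
  Word 2: 'fed' -> no
  Word 3: 'tap' -> no
  Word 4: 'map' -> MATCH
  Word 5: 'big' -> no
  Word 6: 'fed' -> no
  Word 7: 'bin' -> no
Total matches: 2

2


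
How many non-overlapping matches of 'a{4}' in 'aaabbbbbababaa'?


Pattern 'a{4}' matches exactly 4 consecutive a's (greedy, non-overlapping).
String: 'aaabbbbbababaa'
Scanning for runs of a's:
  Run at pos 0: 'aaa' (length 3) -> 0 match(es)
  Run at pos 8: 'a' (length 1) -> 0 match(es)
  Run at pos 10: 'a' (length 1) -> 0 match(es)
  Run at pos 12: 'aa' (length 2) -> 0 match(es)
Matches found: []
Total: 0

0


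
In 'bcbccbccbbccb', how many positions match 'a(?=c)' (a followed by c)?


Lookahead 'a(?=c)' matches 'a' only when followed by 'c'.
String: 'bcbccbccbbccb'
Checking each position where char is 'a':
Matching positions: []
Count: 0

0


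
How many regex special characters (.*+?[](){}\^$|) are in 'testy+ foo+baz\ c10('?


Regex special characters are: . * + ? [ ] ( ) { } \ ^ $ |
Scanning 'testy+ foo+baz\ c10(':
  pos 5: '+' -> SPECIAL
  pos 10: '+' -> SPECIAL
  pos 14: '\' -> SPECIAL
  pos 19: '(' -> SPECIAL
Special chars found: ['+', '+', '\\', '(']
Total: 4

4


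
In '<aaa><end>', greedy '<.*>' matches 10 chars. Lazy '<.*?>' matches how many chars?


Greedy '<.*>' tries to match as MUCH as possible.
Lazy '<.*?>' tries to match as LITTLE as possible.

String: '<aaa><end>'
Greedy '<.*>' starts at first '<' and extends to the LAST '>': '<aaa><end>' (10 chars)
Lazy '<.*?>' starts at first '<' and stops at the FIRST '>': '<aaa>' (5 chars)

5


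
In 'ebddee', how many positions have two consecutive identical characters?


Looking for consecutive identical characters in 'ebddee':
  pos 0-1: 'e' vs 'b' -> different
  pos 1-2: 'b' vs 'd' -> different
  pos 2-3: 'd' vs 'd' -> MATCH ('dd')
  pos 3-4: 'd' vs 'e' -> different
  pos 4-5: 'e' vs 'e' -> MATCH ('ee')
Consecutive identical pairs: ['dd', 'ee']
Count: 2

2


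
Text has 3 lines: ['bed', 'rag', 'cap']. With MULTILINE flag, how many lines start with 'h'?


With MULTILINE flag, ^ matches the start of each line.
Lines: ['bed', 'rag', 'cap']
Checking which lines start with 'h':
  Line 1: 'bed' -> no
  Line 2: 'rag' -> no
  Line 3: 'cap' -> no
Matching lines: []
Count: 0

0


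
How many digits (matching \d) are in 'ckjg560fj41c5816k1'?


\d matches any digit 0-9.
Scanning 'ckjg560fj41c5816k1':
  pos 4: '5' -> DIGIT
  pos 5: '6' -> DIGIT
  pos 6: '0' -> DIGIT
  pos 9: '4' -> DIGIT
  pos 10: '1' -> DIGIT
  pos 12: '5' -> DIGIT
  pos 13: '8' -> DIGIT
  pos 14: '1' -> DIGIT
  pos 15: '6' -> DIGIT
  pos 17: '1' -> DIGIT
Digits found: ['5', '6', '0', '4', '1', '5', '8', '1', '6', '1']
Total: 10

10


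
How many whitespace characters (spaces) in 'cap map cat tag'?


\s matches whitespace characters (spaces, tabs, etc.).
Text: 'cap map cat tag'
This text has 4 words separated by spaces.
Number of spaces = number of words - 1 = 4 - 1 = 3

3


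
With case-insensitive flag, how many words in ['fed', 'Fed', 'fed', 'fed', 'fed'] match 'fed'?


Case-insensitive matching: compare each word's lowercase form to 'fed'.
  'fed' -> lower='fed' -> MATCH
  'Fed' -> lower='fed' -> MATCH
  'fed' -> lower='fed' -> MATCH
  'fed' -> lower='fed' -> MATCH
  'fed' -> lower='fed' -> MATCH
Matches: ['fed', 'Fed', 'fed', 'fed', 'fed']
Count: 5

5


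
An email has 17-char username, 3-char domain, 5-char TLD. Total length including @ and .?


An email address has format: username@domain.tld
Username length: 17
'@' character: 1
Domain length: 3
'.' character: 1
TLD length: 5
Total = 17 + 1 + 3 + 1 + 5 = 27

27


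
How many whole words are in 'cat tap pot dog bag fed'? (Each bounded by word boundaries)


Word boundaries (\b) mark the start/end of each word.
Text: 'cat tap pot dog bag fed'
Splitting by whitespace:
  Word 1: 'cat'
  Word 2: 'tap'
  Word 3: 'pot'
  Word 4: 'dog'
  Word 5: 'bag'
  Word 6: 'fed'
Total whole words: 6

6


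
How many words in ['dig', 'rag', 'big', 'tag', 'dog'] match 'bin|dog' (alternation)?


Alternation 'bin|dog' matches either 'bin' or 'dog'.
Checking each word:
  'dig' -> no
  'rag' -> no
  'big' -> no
  'tag' -> no
  'dog' -> MATCH
Matches: ['dog']
Count: 1

1


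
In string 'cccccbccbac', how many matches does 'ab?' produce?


Pattern 'ab?' matches 'a' optionally followed by 'b'.
String: 'cccccbccbac'
Scanning left to right for 'a' then checking next char:
  Match 1: 'a' (a not followed by b)
Total matches: 1

1


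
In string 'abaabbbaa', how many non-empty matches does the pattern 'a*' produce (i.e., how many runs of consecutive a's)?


Pattern 'a*' matches zero or more a's. We want non-empty runs of consecutive a's.
String: 'abaabbbaa'
Walking through the string to find runs of a's:
  Run 1: positions 0-0 -> 'a'
  Run 2: positions 2-3 -> 'aa'
  Run 3: positions 7-8 -> 'aa'
Non-empty runs found: ['a', 'aa', 'aa']
Count: 3

3


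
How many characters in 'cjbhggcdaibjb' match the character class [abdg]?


Character class [abdg] matches any of: {a, b, d, g}
Scanning string 'cjbhggcdaibjb' character by character:
  pos 0: 'c' -> no
  pos 1: 'j' -> no
  pos 2: 'b' -> MATCH
  pos 3: 'h' -> no
  pos 4: 'g' -> MATCH
  pos 5: 'g' -> MATCH
  pos 6: 'c' -> no
  pos 7: 'd' -> MATCH
  pos 8: 'a' -> MATCH
  pos 9: 'i' -> no
  pos 10: 'b' -> MATCH
  pos 11: 'j' -> no
  pos 12: 'b' -> MATCH
Total matches: 7

7


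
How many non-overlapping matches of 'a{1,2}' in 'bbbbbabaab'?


Pattern 'a{1,2}' matches between 1 and 2 consecutive a's (greedy).
String: 'bbbbbabaab'
Finding runs of a's and applying greedy matching:
  Run at pos 5: 'a' (length 1)
  Run at pos 7: 'aa' (length 2)
Matches: ['a', 'aa']
Count: 2

2


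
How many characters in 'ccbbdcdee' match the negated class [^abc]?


Negated class [^abc] matches any char NOT in {a, b, c}
Scanning 'ccbbdcdee':
  pos 0: 'c' -> no (excluded)
  pos 1: 'c' -> no (excluded)
  pos 2: 'b' -> no (excluded)
  pos 3: 'b' -> no (excluded)
  pos 4: 'd' -> MATCH
  pos 5: 'c' -> no (excluded)
  pos 6: 'd' -> MATCH
  pos 7: 'e' -> MATCH
  pos 8: 'e' -> MATCH
Total matches: 4

4


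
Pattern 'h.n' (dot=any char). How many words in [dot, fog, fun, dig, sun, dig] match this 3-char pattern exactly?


Pattern 'h.n' means: starts with 'h', any single char, ends with 'n'.
Checking each word (must be exactly 3 chars):
  'dot' (len=3): no
  'fog' (len=3): no
  'fun' (len=3): no
  'dig' (len=3): no
  'sun' (len=3): no
  'dig' (len=3): no
Matching words: []
Total: 0

0


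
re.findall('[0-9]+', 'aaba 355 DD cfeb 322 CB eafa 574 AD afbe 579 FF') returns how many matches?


Pattern '[0-9]+' finds one or more digits.
Text: 'aaba 355 DD cfeb 322 CB eafa 574 AD afbe 579 FF'
Scanning for matches:
  Match 1: '355'
  Match 2: '322'
  Match 3: '574'
  Match 4: '579'
Total matches: 4

4


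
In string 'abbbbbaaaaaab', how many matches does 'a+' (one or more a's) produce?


Pattern 'a+' matches one or more consecutive a's.
String: 'abbbbbaaaaaab'
Scanning for runs of a:
  Match 1: 'a' (length 1)
  Match 2: 'aaaaaa' (length 6)
Total matches: 2

2


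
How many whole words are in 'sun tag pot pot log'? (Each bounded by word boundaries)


Word boundaries (\b) mark the start/end of each word.
Text: 'sun tag pot pot log'
Splitting by whitespace:
  Word 1: 'sun'
  Word 2: 'tag'
  Word 3: 'pot'
  Word 4: 'pot'
  Word 5: 'log'
Total whole words: 5

5


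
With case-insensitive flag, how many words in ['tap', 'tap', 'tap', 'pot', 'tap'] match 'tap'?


Case-insensitive matching: compare each word's lowercase form to 'tap'.
  'tap' -> lower='tap' -> MATCH
  'tap' -> lower='tap' -> MATCH
  'tap' -> lower='tap' -> MATCH
  'pot' -> lower='pot' -> no
  'tap' -> lower='tap' -> MATCH
Matches: ['tap', 'tap', 'tap', 'tap']
Count: 4

4


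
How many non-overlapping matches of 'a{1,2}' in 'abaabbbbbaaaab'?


Pattern 'a{1,2}' matches between 1 and 2 consecutive a's (greedy).
String: 'abaabbbbbaaaab'
Finding runs of a's and applying greedy matching:
  Run at pos 0: 'a' (length 1)
  Run at pos 2: 'aa' (length 2)
  Run at pos 9: 'aaaa' (length 4)
Matches: ['a', 'aa', 'aa', 'aa']
Count: 4

4


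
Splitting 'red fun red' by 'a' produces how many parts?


Splitting by 'a' breaks the string at each occurrence of the separator.
Text: 'red fun red'
Parts after split:
  Part 1: 'red fun red'
Total parts: 1

1


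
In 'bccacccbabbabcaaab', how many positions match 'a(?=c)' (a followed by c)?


Lookahead 'a(?=c)' matches 'a' only when followed by 'c'.
String: 'bccacccbabbabcaaab'
Checking each position where char is 'a':
  pos 3: 'a' -> MATCH (next='c')
  pos 8: 'a' -> no (next='b')
  pos 11: 'a' -> no (next='b')
  pos 14: 'a' -> no (next='a')
  pos 15: 'a' -> no (next='a')
  pos 16: 'a' -> no (next='b')
Matching positions: [3]
Count: 1

1


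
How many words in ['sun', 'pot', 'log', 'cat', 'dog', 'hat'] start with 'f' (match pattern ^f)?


Pattern ^f anchors to start of word. Check which words begin with 'f':
  'sun' -> no
  'pot' -> no
  'log' -> no
  'cat' -> no
  'dog' -> no
  'hat' -> no
Matching words: []
Count: 0

0


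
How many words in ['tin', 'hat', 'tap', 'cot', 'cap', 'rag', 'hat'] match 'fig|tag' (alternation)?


Alternation 'fig|tag' matches either 'fig' or 'tag'.
Checking each word:
  'tin' -> no
  'hat' -> no
  'tap' -> no
  'cot' -> no
  'cap' -> no
  'rag' -> no
  'hat' -> no
Matches: []
Count: 0

0


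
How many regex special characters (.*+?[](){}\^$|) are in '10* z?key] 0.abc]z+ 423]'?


Regex special characters are: . * + ? [ ] ( ) { } \ ^ $ |
Scanning '10* z?key] 0.abc]z+ 423]':
  pos 2: '*' -> SPECIAL
  pos 5: '?' -> SPECIAL
  pos 9: ']' -> SPECIAL
  pos 12: '.' -> SPECIAL
  pos 16: ']' -> SPECIAL
  pos 18: '+' -> SPECIAL
  pos 23: ']' -> SPECIAL
Special chars found: ['*', '?', ']', '.', ']', '+', ']']
Total: 7

7


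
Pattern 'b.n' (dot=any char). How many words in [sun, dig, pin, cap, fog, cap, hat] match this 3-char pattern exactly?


Pattern 'b.n' means: starts with 'b', any single char, ends with 'n'.
Checking each word (must be exactly 3 chars):
  'sun' (len=3): no
  'dig' (len=3): no
  'pin' (len=3): no
  'cap' (len=3): no
  'fog' (len=3): no
  'cap' (len=3): no
  'hat' (len=3): no
Matching words: []
Total: 0

0


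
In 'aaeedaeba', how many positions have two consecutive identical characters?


Looking for consecutive identical characters in 'aaeedaeba':
  pos 0-1: 'a' vs 'a' -> MATCH ('aa')
  pos 1-2: 'a' vs 'e' -> different
  pos 2-3: 'e' vs 'e' -> MATCH ('ee')
  pos 3-4: 'e' vs 'd' -> different
  pos 4-5: 'd' vs 'a' -> different
  pos 5-6: 'a' vs 'e' -> different
  pos 6-7: 'e' vs 'b' -> different
  pos 7-8: 'b' vs 'a' -> different
Consecutive identical pairs: ['aa', 'ee']
Count: 2

2


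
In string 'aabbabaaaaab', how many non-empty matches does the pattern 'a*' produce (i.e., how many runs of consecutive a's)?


Pattern 'a*' matches zero or more a's. We want non-empty runs of consecutive a's.
String: 'aabbabaaaaab'
Walking through the string to find runs of a's:
  Run 1: positions 0-1 -> 'aa'
  Run 2: positions 4-4 -> 'a'
  Run 3: positions 6-10 -> 'aaaaa'
Non-empty runs found: ['aa', 'a', 'aaaaa']
Count: 3

3


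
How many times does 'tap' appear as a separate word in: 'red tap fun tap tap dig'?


Scanning each word for exact match 'tap':
  Word 1: 'red' -> no
  Word 2: 'tap' -> MATCH
  Word 3: 'fun' -> no
  Word 4: 'tap' -> MATCH
  Word 5: 'tap' -> MATCH
  Word 6: 'dig' -> no
Total matches: 3

3


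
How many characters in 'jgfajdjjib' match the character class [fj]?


Character class [fj] matches any of: {f, j}
Scanning string 'jgfajdjjib' character by character:
  pos 0: 'j' -> MATCH
  pos 1: 'g' -> no
  pos 2: 'f' -> MATCH
  pos 3: 'a' -> no
  pos 4: 'j' -> MATCH
  pos 5: 'd' -> no
  pos 6: 'j' -> MATCH
  pos 7: 'j' -> MATCH
  pos 8: 'i' -> no
  pos 9: 'b' -> no
Total matches: 5

5


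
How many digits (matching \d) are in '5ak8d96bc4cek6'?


\d matches any digit 0-9.
Scanning '5ak8d96bc4cek6':
  pos 0: '5' -> DIGIT
  pos 3: '8' -> DIGIT
  pos 5: '9' -> DIGIT
  pos 6: '6' -> DIGIT
  pos 9: '4' -> DIGIT
  pos 13: '6' -> DIGIT
Digits found: ['5', '8', '9', '6', '4', '6']
Total: 6

6


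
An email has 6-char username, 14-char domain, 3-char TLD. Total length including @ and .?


An email address has format: username@domain.tld
Username length: 6
'@' character: 1
Domain length: 14
'.' character: 1
TLD length: 3
Total = 6 + 1 + 14 + 1 + 3 = 25

25


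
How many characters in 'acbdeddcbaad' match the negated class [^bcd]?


Negated class [^bcd] matches any char NOT in {b, c, d}
Scanning 'acbdeddcbaad':
  pos 0: 'a' -> MATCH
  pos 1: 'c' -> no (excluded)
  pos 2: 'b' -> no (excluded)
  pos 3: 'd' -> no (excluded)
  pos 4: 'e' -> MATCH
  pos 5: 'd' -> no (excluded)
  pos 6: 'd' -> no (excluded)
  pos 7: 'c' -> no (excluded)
  pos 8: 'b' -> no (excluded)
  pos 9: 'a' -> MATCH
  pos 10: 'a' -> MATCH
  pos 11: 'd' -> no (excluded)
Total matches: 4

4


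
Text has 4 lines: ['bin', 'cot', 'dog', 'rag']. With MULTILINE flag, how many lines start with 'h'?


With MULTILINE flag, ^ matches the start of each line.
Lines: ['bin', 'cot', 'dog', 'rag']
Checking which lines start with 'h':
  Line 1: 'bin' -> no
  Line 2: 'cot' -> no
  Line 3: 'dog' -> no
  Line 4: 'rag' -> no
Matching lines: []
Count: 0

0


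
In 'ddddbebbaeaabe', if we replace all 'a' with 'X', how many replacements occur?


re.sub('a', 'X', text) replaces every occurrence of 'a' with 'X'.
Text: 'ddddbebbaeaabe'
Scanning for 'a':
  pos 8: 'a' -> replacement #1
  pos 10: 'a' -> replacement #2
  pos 11: 'a' -> replacement #3
Total replacements: 3

3


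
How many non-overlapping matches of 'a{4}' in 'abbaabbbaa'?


Pattern 'a{4}' matches exactly 4 consecutive a's (greedy, non-overlapping).
String: 'abbaabbbaa'
Scanning for runs of a's:
  Run at pos 0: 'a' (length 1) -> 0 match(es)
  Run at pos 3: 'aa' (length 2) -> 0 match(es)
  Run at pos 8: 'aa' (length 2) -> 0 match(es)
Matches found: []
Total: 0

0


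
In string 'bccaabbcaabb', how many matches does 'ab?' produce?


Pattern 'ab?' matches 'a' optionally followed by 'b'.
String: 'bccaabbcaabb'
Scanning left to right for 'a' then checking next char:
  Match 1: 'a' (a not followed by b)
  Match 2: 'ab' (a followed by b)
  Match 3: 'a' (a not followed by b)
  Match 4: 'ab' (a followed by b)
Total matches: 4

4


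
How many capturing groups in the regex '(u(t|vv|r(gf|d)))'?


To count capturing groups, count each '(' that starts a group.
Pattern: '(u(t|vv|r(gf|d)))'
Walking through the pattern:
  Position 0: '(' -> group #1
  Position 2: '(' -> group #2
  Position 9: '(' -> group #3
Total capturing groups: 3

3


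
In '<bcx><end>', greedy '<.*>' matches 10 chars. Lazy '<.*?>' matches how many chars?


Greedy '<.*>' tries to match as MUCH as possible.
Lazy '<.*?>' tries to match as LITTLE as possible.

String: '<bcx><end>'
Greedy '<.*>' starts at first '<' and extends to the LAST '>': '<bcx><end>' (10 chars)
Lazy '<.*?>' starts at first '<' and stops at the FIRST '>': '<bcx>' (5 chars)

5


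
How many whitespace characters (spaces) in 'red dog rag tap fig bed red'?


\s matches whitespace characters (spaces, tabs, etc.).
Text: 'red dog rag tap fig bed red'
This text has 7 words separated by spaces.
Number of spaces = number of words - 1 = 7 - 1 = 6

6


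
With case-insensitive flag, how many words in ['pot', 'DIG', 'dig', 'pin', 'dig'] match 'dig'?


Case-insensitive matching: compare each word's lowercase form to 'dig'.
  'pot' -> lower='pot' -> no
  'DIG' -> lower='dig' -> MATCH
  'dig' -> lower='dig' -> MATCH
  'pin' -> lower='pin' -> no
  'dig' -> lower='dig' -> MATCH
Matches: ['DIG', 'dig', 'dig']
Count: 3

3


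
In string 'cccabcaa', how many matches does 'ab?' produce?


Pattern 'ab?' matches 'a' optionally followed by 'b'.
String: 'cccabcaa'
Scanning left to right for 'a' then checking next char:
  Match 1: 'ab' (a followed by b)
  Match 2: 'a' (a not followed by b)
  Match 3: 'a' (a not followed by b)
Total matches: 3

3


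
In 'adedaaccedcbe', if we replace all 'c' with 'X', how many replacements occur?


re.sub('c', 'X', text) replaces every occurrence of 'c' with 'X'.
Text: 'adedaaccedcbe'
Scanning for 'c':
  pos 6: 'c' -> replacement #1
  pos 7: 'c' -> replacement #2
  pos 10: 'c' -> replacement #3
Total replacements: 3

3


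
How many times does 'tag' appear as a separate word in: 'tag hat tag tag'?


Scanning each word for exact match 'tag':
  Word 1: 'tag' -> MATCH
  Word 2: 'hat' -> no
  Word 3: 'tag' -> MATCH
  Word 4: 'tag' -> MATCH
Total matches: 3

3


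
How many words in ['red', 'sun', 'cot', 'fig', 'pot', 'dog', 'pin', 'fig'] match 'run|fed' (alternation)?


Alternation 'run|fed' matches either 'run' or 'fed'.
Checking each word:
  'red' -> no
  'sun' -> no
  'cot' -> no
  'fig' -> no
  'pot' -> no
  'dog' -> no
  'pin' -> no
  'fig' -> no
Matches: []
Count: 0

0


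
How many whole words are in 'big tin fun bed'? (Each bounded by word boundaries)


Word boundaries (\b) mark the start/end of each word.
Text: 'big tin fun bed'
Splitting by whitespace:
  Word 1: 'big'
  Word 2: 'tin'
  Word 3: 'fun'
  Word 4: 'bed'
Total whole words: 4

4


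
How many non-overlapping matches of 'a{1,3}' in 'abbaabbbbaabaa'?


Pattern 'a{1,3}' matches between 1 and 3 consecutive a's (greedy).
String: 'abbaabbbbaabaa'
Finding runs of a's and applying greedy matching:
  Run at pos 0: 'a' (length 1)
  Run at pos 3: 'aa' (length 2)
  Run at pos 9: 'aa' (length 2)
  Run at pos 12: 'aa' (length 2)
Matches: ['a', 'aa', 'aa', 'aa']
Count: 4

4


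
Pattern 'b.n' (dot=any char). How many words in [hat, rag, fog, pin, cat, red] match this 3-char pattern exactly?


Pattern 'b.n' means: starts with 'b', any single char, ends with 'n'.
Checking each word (must be exactly 3 chars):
  'hat' (len=3): no
  'rag' (len=3): no
  'fog' (len=3): no
  'pin' (len=3): no
  'cat' (len=3): no
  'red' (len=3): no
Matching words: []
Total: 0

0


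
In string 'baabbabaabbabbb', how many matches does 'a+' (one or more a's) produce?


Pattern 'a+' matches one or more consecutive a's.
String: 'baabbabaabbabbb'
Scanning for runs of a:
  Match 1: 'aa' (length 2)
  Match 2: 'a' (length 1)
  Match 3: 'aa' (length 2)
  Match 4: 'a' (length 1)
Total matches: 4

4


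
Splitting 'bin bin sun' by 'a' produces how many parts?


Splitting by 'a' breaks the string at each occurrence of the separator.
Text: 'bin bin sun'
Parts after split:
  Part 1: 'bin bin sun'
Total parts: 1

1


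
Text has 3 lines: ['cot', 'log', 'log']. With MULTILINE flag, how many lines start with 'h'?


With MULTILINE flag, ^ matches the start of each line.
Lines: ['cot', 'log', 'log']
Checking which lines start with 'h':
  Line 1: 'cot' -> no
  Line 2: 'log' -> no
  Line 3: 'log' -> no
Matching lines: []
Count: 0

0


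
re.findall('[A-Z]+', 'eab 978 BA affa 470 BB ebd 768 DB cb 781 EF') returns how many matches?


Pattern '[A-Z]+' finds one or more uppercase letters.
Text: 'eab 978 BA affa 470 BB ebd 768 DB cb 781 EF'
Scanning for matches:
  Match 1: 'BA'
  Match 2: 'BB'
  Match 3: 'DB'
  Match 4: 'EF'
Total matches: 4

4


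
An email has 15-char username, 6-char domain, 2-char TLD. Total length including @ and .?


An email address has format: username@domain.tld
Username length: 15
'@' character: 1
Domain length: 6
'.' character: 1
TLD length: 2
Total = 15 + 1 + 6 + 1 + 2 = 25

25


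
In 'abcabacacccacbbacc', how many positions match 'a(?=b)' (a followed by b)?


Lookahead 'a(?=b)' matches 'a' only when followed by 'b'.
String: 'abcabacacccacbbacc'
Checking each position where char is 'a':
  pos 0: 'a' -> MATCH (next='b')
  pos 3: 'a' -> MATCH (next='b')
  pos 5: 'a' -> no (next='c')
  pos 7: 'a' -> no (next='c')
  pos 11: 'a' -> no (next='c')
  pos 15: 'a' -> no (next='c')
Matching positions: [0, 3]
Count: 2

2


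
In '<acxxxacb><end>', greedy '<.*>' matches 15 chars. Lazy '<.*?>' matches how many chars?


Greedy '<.*>' tries to match as MUCH as possible.
Lazy '<.*?>' tries to match as LITTLE as possible.

String: '<acxxxacb><end>'
Greedy '<.*>' starts at first '<' and extends to the LAST '>': '<acxxxacb><end>' (15 chars)
Lazy '<.*?>' starts at first '<' and stops at the FIRST '>': '<acxxxacb>' (10 chars)

10


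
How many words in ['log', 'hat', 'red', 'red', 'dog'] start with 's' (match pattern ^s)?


Pattern ^s anchors to start of word. Check which words begin with 's':
  'log' -> no
  'hat' -> no
  'red' -> no
  'red' -> no
  'dog' -> no
Matching words: []
Count: 0

0


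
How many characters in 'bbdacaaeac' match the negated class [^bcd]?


Negated class [^bcd] matches any char NOT in {b, c, d}
Scanning 'bbdacaaeac':
  pos 0: 'b' -> no (excluded)
  pos 1: 'b' -> no (excluded)
  pos 2: 'd' -> no (excluded)
  pos 3: 'a' -> MATCH
  pos 4: 'c' -> no (excluded)
  pos 5: 'a' -> MATCH
  pos 6: 'a' -> MATCH
  pos 7: 'e' -> MATCH
  pos 8: 'a' -> MATCH
  pos 9: 'c' -> no (excluded)
Total matches: 5

5


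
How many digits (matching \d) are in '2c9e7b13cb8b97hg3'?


\d matches any digit 0-9.
Scanning '2c9e7b13cb8b97hg3':
  pos 0: '2' -> DIGIT
  pos 2: '9' -> DIGIT
  pos 4: '7' -> DIGIT
  pos 6: '1' -> DIGIT
  pos 7: '3' -> DIGIT
  pos 10: '8' -> DIGIT
  pos 12: '9' -> DIGIT
  pos 13: '7' -> DIGIT
  pos 16: '3' -> DIGIT
Digits found: ['2', '9', '7', '1', '3', '8', '9', '7', '3']
Total: 9

9


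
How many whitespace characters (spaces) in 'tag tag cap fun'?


\s matches whitespace characters (spaces, tabs, etc.).
Text: 'tag tag cap fun'
This text has 4 words separated by spaces.
Number of spaces = number of words - 1 = 4 - 1 = 3

3


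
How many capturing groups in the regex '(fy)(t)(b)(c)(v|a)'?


To count capturing groups, count each '(' that starts a group.
Pattern: '(fy)(t)(b)(c)(v|a)'
Walking through the pattern:
  Position 0: '(' -> group #1
  Position 4: '(' -> group #2
  Position 7: '(' -> group #3
  Position 10: '(' -> group #4
  Position 13: '(' -> group #5
Total capturing groups: 5

5


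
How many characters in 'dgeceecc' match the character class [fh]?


Character class [fh] matches any of: {f, h}
Scanning string 'dgeceecc' character by character:
  pos 0: 'd' -> no
  pos 1: 'g' -> no
  pos 2: 'e' -> no
  pos 3: 'c' -> no
  pos 4: 'e' -> no
  pos 5: 'e' -> no
  pos 6: 'c' -> no
  pos 7: 'c' -> no
Total matches: 0

0


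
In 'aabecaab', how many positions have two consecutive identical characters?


Looking for consecutive identical characters in 'aabecaab':
  pos 0-1: 'a' vs 'a' -> MATCH ('aa')
  pos 1-2: 'a' vs 'b' -> different
  pos 2-3: 'b' vs 'e' -> different
  pos 3-4: 'e' vs 'c' -> different
  pos 4-5: 'c' vs 'a' -> different
  pos 5-6: 'a' vs 'a' -> MATCH ('aa')
  pos 6-7: 'a' vs 'b' -> different
Consecutive identical pairs: ['aa', 'aa']
Count: 2

2


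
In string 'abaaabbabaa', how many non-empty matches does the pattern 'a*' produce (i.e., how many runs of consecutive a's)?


Pattern 'a*' matches zero or more a's. We want non-empty runs of consecutive a's.
String: 'abaaabbabaa'
Walking through the string to find runs of a's:
  Run 1: positions 0-0 -> 'a'
  Run 2: positions 2-4 -> 'aaa'
  Run 3: positions 7-7 -> 'a'
  Run 4: positions 9-10 -> 'aa'
Non-empty runs found: ['a', 'aaa', 'a', 'aa']
Count: 4

4


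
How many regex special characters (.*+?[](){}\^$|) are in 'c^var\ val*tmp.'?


Regex special characters are: . * + ? [ ] ( ) { } \ ^ $ |
Scanning 'c^var\ val*tmp.':
  pos 1: '^' -> SPECIAL
  pos 5: '\' -> SPECIAL
  pos 10: '*' -> SPECIAL
  pos 14: '.' -> SPECIAL
Special chars found: ['^', '\\', '*', '.']
Total: 4

4


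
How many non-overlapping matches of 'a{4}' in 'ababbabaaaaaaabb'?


Pattern 'a{4}' matches exactly 4 consecutive a's (greedy, non-overlapping).
String: 'ababbabaaaaaaabb'
Scanning for runs of a's:
  Run at pos 0: 'a' (length 1) -> 0 match(es)
  Run at pos 2: 'a' (length 1) -> 0 match(es)
  Run at pos 5: 'a' (length 1) -> 0 match(es)
  Run at pos 7: 'aaaaaaa' (length 7) -> 1 match(es)
Matches found: ['aaaa']
Total: 1

1


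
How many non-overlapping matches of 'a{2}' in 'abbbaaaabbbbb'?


Pattern 'a{2}' matches exactly 2 consecutive a's (greedy, non-overlapping).
String: 'abbbaaaabbbbb'
Scanning for runs of a's:
  Run at pos 0: 'a' (length 1) -> 0 match(es)
  Run at pos 4: 'aaaa' (length 4) -> 2 match(es)
Matches found: ['aa', 'aa']
Total: 2

2


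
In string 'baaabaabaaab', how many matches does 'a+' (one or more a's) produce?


Pattern 'a+' matches one or more consecutive a's.
String: 'baaabaabaaab'
Scanning for runs of a:
  Match 1: 'aaa' (length 3)
  Match 2: 'aa' (length 2)
  Match 3: 'aaa' (length 3)
Total matches: 3

3


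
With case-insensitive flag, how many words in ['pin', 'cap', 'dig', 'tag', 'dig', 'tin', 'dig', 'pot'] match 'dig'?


Case-insensitive matching: compare each word's lowercase form to 'dig'.
  'pin' -> lower='pin' -> no
  'cap' -> lower='cap' -> no
  'dig' -> lower='dig' -> MATCH
  'tag' -> lower='tag' -> no
  'dig' -> lower='dig' -> MATCH
  'tin' -> lower='tin' -> no
  'dig' -> lower='dig' -> MATCH
  'pot' -> lower='pot' -> no
Matches: ['dig', 'dig', 'dig']
Count: 3

3


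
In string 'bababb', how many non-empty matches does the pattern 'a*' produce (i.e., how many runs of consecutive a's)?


Pattern 'a*' matches zero or more a's. We want non-empty runs of consecutive a's.
String: 'bababb'
Walking through the string to find runs of a's:
  Run 1: positions 1-1 -> 'a'
  Run 2: positions 3-3 -> 'a'
Non-empty runs found: ['a', 'a']
Count: 2

2


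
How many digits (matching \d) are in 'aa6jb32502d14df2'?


\d matches any digit 0-9.
Scanning 'aa6jb32502d14df2':
  pos 2: '6' -> DIGIT
  pos 5: '3' -> DIGIT
  pos 6: '2' -> DIGIT
  pos 7: '5' -> DIGIT
  pos 8: '0' -> DIGIT
  pos 9: '2' -> DIGIT
  pos 11: '1' -> DIGIT
  pos 12: '4' -> DIGIT
  pos 15: '2' -> DIGIT
Digits found: ['6', '3', '2', '5', '0', '2', '1', '4', '2']
Total: 9

9


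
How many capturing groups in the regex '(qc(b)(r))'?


To count capturing groups, count each '(' that starts a group.
Pattern: '(qc(b)(r))'
Walking through the pattern:
  Position 0: '(' -> group #1
  Position 3: '(' -> group #2
  Position 6: '(' -> group #3
Total capturing groups: 3

3


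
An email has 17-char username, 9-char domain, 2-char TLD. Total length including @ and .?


An email address has format: username@domain.tld
Username length: 17
'@' character: 1
Domain length: 9
'.' character: 1
TLD length: 2
Total = 17 + 1 + 9 + 1 + 2 = 30

30


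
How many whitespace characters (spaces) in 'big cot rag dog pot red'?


\s matches whitespace characters (spaces, tabs, etc.).
Text: 'big cot rag dog pot red'
This text has 6 words separated by spaces.
Number of spaces = number of words - 1 = 6 - 1 = 5

5


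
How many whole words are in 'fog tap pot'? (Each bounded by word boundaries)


Word boundaries (\b) mark the start/end of each word.
Text: 'fog tap pot'
Splitting by whitespace:
  Word 1: 'fog'
  Word 2: 'tap'
  Word 3: 'pot'
Total whole words: 3

3


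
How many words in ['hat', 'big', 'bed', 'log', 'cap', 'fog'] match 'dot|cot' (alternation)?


Alternation 'dot|cot' matches either 'dot' or 'cot'.
Checking each word:
  'hat' -> no
  'big' -> no
  'bed' -> no
  'log' -> no
  'cap' -> no
  'fog' -> no
Matches: []
Count: 0

0


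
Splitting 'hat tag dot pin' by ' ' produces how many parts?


Splitting by ' ' breaks the string at each occurrence of the separator.
Text: 'hat tag dot pin'
Parts after split:
  Part 1: 'hat'
  Part 2: 'tag'
  Part 3: 'dot'
  Part 4: 'pin'
Total parts: 4

4


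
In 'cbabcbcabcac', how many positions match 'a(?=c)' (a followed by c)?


Lookahead 'a(?=c)' matches 'a' only when followed by 'c'.
String: 'cbabcbcabcac'
Checking each position where char is 'a':
  pos 2: 'a' -> no (next='b')
  pos 7: 'a' -> no (next='b')
  pos 10: 'a' -> MATCH (next='c')
Matching positions: [10]
Count: 1

1


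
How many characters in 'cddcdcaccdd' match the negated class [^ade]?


Negated class [^ade] matches any char NOT in {a, d, e}
Scanning 'cddcdcaccdd':
  pos 0: 'c' -> MATCH
  pos 1: 'd' -> no (excluded)
  pos 2: 'd' -> no (excluded)
  pos 3: 'c' -> MATCH
  pos 4: 'd' -> no (excluded)
  pos 5: 'c' -> MATCH
  pos 6: 'a' -> no (excluded)
  pos 7: 'c' -> MATCH
  pos 8: 'c' -> MATCH
  pos 9: 'd' -> no (excluded)
  pos 10: 'd' -> no (excluded)
Total matches: 5

5


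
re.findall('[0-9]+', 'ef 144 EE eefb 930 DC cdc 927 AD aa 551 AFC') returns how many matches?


Pattern '[0-9]+' finds one or more digits.
Text: 'ef 144 EE eefb 930 DC cdc 927 AD aa 551 AFC'
Scanning for matches:
  Match 1: '144'
  Match 2: '930'
  Match 3: '927'
  Match 4: '551'
Total matches: 4

4
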